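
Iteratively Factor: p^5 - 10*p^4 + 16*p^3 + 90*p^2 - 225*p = (p)*(p^4 - 10*p^3 + 16*p^2 + 90*p - 225) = p*(p - 5)*(p^3 - 5*p^2 - 9*p + 45) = p*(p - 5)*(p + 3)*(p^2 - 8*p + 15) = p*(p - 5)^2*(p + 3)*(p - 3)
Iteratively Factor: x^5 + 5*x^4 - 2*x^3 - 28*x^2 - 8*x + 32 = (x + 2)*(x^4 + 3*x^3 - 8*x^2 - 12*x + 16) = (x - 2)*(x + 2)*(x^3 + 5*x^2 + 2*x - 8) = (x - 2)*(x - 1)*(x + 2)*(x^2 + 6*x + 8) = (x - 2)*(x - 1)*(x + 2)^2*(x + 4)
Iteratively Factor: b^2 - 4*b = (b - 4)*(b)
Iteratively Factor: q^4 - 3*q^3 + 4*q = (q - 2)*(q^3 - q^2 - 2*q) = (q - 2)^2*(q^2 + q) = q*(q - 2)^2*(q + 1)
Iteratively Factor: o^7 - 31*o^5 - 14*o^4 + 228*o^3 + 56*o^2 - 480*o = (o + 3)*(o^6 - 3*o^5 - 22*o^4 + 52*o^3 + 72*o^2 - 160*o) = (o - 2)*(o + 3)*(o^5 - o^4 - 24*o^3 + 4*o^2 + 80*o) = (o - 2)*(o + 2)*(o + 3)*(o^4 - 3*o^3 - 18*o^2 + 40*o) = (o - 2)*(o + 2)*(o + 3)*(o + 4)*(o^3 - 7*o^2 + 10*o) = (o - 5)*(o - 2)*(o + 2)*(o + 3)*(o + 4)*(o^2 - 2*o) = o*(o - 5)*(o - 2)*(o + 2)*(o + 3)*(o + 4)*(o - 2)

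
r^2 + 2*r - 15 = (r - 3)*(r + 5)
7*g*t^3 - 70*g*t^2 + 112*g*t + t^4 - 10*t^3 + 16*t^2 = t*(7*g + t)*(t - 8)*(t - 2)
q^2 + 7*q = q*(q + 7)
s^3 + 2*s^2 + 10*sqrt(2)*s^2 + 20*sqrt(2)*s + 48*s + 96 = (s + 2)*(s + 4*sqrt(2))*(s + 6*sqrt(2))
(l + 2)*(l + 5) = l^2 + 7*l + 10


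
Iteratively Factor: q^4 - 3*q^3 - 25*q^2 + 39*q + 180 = (q - 4)*(q^3 + q^2 - 21*q - 45) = (q - 4)*(q + 3)*(q^2 - 2*q - 15) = (q - 5)*(q - 4)*(q + 3)*(q + 3)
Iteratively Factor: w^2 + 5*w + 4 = (w + 4)*(w + 1)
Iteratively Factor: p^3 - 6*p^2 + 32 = (p + 2)*(p^2 - 8*p + 16) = (p - 4)*(p + 2)*(p - 4)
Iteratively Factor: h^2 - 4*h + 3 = (h - 3)*(h - 1)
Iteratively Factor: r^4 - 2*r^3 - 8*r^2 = (r - 4)*(r^3 + 2*r^2) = r*(r - 4)*(r^2 + 2*r) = r^2*(r - 4)*(r + 2)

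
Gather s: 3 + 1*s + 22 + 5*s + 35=6*s + 60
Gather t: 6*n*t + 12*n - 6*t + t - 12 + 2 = 12*n + t*(6*n - 5) - 10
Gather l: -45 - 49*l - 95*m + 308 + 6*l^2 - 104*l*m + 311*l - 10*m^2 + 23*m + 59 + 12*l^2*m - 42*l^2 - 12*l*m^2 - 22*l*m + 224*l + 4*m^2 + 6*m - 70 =l^2*(12*m - 36) + l*(-12*m^2 - 126*m + 486) - 6*m^2 - 66*m + 252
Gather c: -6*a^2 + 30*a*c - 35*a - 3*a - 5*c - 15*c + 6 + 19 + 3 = -6*a^2 - 38*a + c*(30*a - 20) + 28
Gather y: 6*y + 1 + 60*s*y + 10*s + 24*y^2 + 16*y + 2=10*s + 24*y^2 + y*(60*s + 22) + 3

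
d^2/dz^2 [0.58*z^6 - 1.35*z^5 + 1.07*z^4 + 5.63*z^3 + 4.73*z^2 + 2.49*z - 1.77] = 17.4*z^4 - 27.0*z^3 + 12.84*z^2 + 33.78*z + 9.46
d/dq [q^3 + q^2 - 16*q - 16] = 3*q^2 + 2*q - 16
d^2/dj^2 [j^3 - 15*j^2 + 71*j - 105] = 6*j - 30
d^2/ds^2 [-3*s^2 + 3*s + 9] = -6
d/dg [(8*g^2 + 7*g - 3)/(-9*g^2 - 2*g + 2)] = (47*g^2 - 22*g + 8)/(81*g^4 + 36*g^3 - 32*g^2 - 8*g + 4)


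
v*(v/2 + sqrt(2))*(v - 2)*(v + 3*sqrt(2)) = v^4/2 - v^3 + 5*sqrt(2)*v^3/2 - 5*sqrt(2)*v^2 + 6*v^2 - 12*v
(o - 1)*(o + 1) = o^2 - 1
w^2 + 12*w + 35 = (w + 5)*(w + 7)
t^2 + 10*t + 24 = (t + 4)*(t + 6)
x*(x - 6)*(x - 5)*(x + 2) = x^4 - 9*x^3 + 8*x^2 + 60*x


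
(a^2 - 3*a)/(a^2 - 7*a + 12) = a/(a - 4)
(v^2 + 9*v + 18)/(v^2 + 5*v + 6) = (v + 6)/(v + 2)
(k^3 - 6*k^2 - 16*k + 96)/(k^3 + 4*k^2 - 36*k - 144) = (k - 4)/(k + 6)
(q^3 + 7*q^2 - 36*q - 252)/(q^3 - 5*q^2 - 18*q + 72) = (q^2 + 13*q + 42)/(q^2 + q - 12)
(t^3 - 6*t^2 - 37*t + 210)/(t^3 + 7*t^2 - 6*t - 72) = (t^2 - 12*t + 35)/(t^2 + t - 12)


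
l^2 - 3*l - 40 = (l - 8)*(l + 5)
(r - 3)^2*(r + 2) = r^3 - 4*r^2 - 3*r + 18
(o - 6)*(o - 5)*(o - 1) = o^3 - 12*o^2 + 41*o - 30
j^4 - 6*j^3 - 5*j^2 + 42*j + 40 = (j - 5)*(j - 4)*(j + 1)*(j + 2)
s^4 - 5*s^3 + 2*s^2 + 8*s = s*(s - 4)*(s - 2)*(s + 1)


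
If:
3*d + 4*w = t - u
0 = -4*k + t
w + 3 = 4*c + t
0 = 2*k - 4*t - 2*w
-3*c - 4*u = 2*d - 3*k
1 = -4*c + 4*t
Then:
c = 37/108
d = 2111/1080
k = 4/27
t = 16/27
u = -1213/1080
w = -28/27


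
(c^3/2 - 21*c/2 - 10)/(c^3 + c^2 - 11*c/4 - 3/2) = 2*(c^3 - 21*c - 20)/(4*c^3 + 4*c^2 - 11*c - 6)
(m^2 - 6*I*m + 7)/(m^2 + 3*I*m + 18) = (m^2 - 6*I*m + 7)/(m^2 + 3*I*m + 18)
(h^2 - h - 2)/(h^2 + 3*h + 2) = (h - 2)/(h + 2)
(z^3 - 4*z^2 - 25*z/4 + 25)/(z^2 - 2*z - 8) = (z^2 - 25/4)/(z + 2)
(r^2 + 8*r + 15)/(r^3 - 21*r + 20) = (r + 3)/(r^2 - 5*r + 4)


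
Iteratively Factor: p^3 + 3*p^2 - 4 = (p + 2)*(p^2 + p - 2) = (p + 2)^2*(p - 1)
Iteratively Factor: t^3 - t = (t - 1)*(t^2 + t) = t*(t - 1)*(t + 1)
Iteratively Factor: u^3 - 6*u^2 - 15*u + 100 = (u + 4)*(u^2 - 10*u + 25) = (u - 5)*(u + 4)*(u - 5)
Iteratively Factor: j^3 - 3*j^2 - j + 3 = (j - 3)*(j^2 - 1) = (j - 3)*(j + 1)*(j - 1)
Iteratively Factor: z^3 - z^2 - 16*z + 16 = (z - 1)*(z^2 - 16) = (z - 4)*(z - 1)*(z + 4)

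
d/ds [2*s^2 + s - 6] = 4*s + 1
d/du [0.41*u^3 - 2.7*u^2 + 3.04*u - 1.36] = 1.23*u^2 - 5.4*u + 3.04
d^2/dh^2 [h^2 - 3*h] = 2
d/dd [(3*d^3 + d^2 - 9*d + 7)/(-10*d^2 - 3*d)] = (-30*d^4 - 18*d^3 - 93*d^2 + 140*d + 21)/(d^2*(100*d^2 + 60*d + 9))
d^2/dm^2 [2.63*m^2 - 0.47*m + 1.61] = 5.26000000000000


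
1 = 1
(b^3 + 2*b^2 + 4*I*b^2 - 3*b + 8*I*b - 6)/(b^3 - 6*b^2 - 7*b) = (b^3 + b^2*(2 + 4*I) + b*(-3 + 8*I) - 6)/(b*(b^2 - 6*b - 7))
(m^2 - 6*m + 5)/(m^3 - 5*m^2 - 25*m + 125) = (m - 1)/(m^2 - 25)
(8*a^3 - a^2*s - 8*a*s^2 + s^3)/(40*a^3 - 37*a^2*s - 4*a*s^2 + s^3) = (a + s)/(5*a + s)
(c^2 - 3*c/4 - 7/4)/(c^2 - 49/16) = 4*(c + 1)/(4*c + 7)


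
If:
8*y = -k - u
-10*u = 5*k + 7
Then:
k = 7/5 - 16*y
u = 8*y - 7/5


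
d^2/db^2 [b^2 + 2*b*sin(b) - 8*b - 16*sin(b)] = -2*b*sin(b) + 16*sin(b) + 4*cos(b) + 2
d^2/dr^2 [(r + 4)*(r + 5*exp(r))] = 5*r*exp(r) + 30*exp(r) + 2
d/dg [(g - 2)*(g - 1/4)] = 2*g - 9/4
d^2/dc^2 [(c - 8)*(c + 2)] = 2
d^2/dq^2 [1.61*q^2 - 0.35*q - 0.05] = 3.22000000000000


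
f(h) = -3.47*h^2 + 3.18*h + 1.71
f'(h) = 3.18 - 6.94*h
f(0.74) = 2.16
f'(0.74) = -1.96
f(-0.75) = -2.63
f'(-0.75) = 8.38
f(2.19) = -7.97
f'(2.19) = -12.02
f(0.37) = 2.41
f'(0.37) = 0.61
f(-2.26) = -23.20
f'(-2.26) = 18.86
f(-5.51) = -121.16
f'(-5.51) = 41.42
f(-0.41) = -0.18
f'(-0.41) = 6.03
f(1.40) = -0.64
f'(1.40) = -6.54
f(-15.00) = -826.74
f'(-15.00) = 107.28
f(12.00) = -459.81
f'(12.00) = -80.10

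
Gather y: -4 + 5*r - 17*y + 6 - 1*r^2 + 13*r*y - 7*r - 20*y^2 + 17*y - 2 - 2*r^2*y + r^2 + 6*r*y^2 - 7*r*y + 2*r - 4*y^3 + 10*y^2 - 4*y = -4*y^3 + y^2*(6*r - 10) + y*(-2*r^2 + 6*r - 4)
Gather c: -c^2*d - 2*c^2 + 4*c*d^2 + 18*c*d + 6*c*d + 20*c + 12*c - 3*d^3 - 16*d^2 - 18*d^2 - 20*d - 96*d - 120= c^2*(-d - 2) + c*(4*d^2 + 24*d + 32) - 3*d^3 - 34*d^2 - 116*d - 120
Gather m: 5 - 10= -5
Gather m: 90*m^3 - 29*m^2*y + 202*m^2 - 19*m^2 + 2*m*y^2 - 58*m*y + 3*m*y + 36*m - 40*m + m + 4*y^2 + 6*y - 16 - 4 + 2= 90*m^3 + m^2*(183 - 29*y) + m*(2*y^2 - 55*y - 3) + 4*y^2 + 6*y - 18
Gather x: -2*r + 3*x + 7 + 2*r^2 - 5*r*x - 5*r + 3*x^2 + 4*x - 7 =2*r^2 - 7*r + 3*x^2 + x*(7 - 5*r)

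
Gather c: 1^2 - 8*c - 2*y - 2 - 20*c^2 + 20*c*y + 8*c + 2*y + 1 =-20*c^2 + 20*c*y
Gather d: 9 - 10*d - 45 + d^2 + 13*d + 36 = d^2 + 3*d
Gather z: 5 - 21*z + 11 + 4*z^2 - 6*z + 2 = 4*z^2 - 27*z + 18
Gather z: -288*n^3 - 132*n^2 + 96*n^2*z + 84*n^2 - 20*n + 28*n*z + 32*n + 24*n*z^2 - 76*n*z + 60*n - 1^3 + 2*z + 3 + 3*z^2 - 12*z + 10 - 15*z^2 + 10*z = -288*n^3 - 48*n^2 + 72*n + z^2*(24*n - 12) + z*(96*n^2 - 48*n) + 12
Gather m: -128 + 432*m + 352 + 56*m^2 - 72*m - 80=56*m^2 + 360*m + 144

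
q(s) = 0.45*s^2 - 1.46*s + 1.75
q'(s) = 0.9*s - 1.46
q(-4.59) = 17.93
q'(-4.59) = -5.59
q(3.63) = 2.38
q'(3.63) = 1.81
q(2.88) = 1.28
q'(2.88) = 1.13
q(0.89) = 0.81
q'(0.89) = -0.66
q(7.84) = 17.96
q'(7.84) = 5.60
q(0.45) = 1.18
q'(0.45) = -1.06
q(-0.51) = 2.61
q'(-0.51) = -1.92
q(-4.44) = 17.10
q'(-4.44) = -5.46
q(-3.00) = 10.18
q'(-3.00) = -4.16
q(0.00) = 1.75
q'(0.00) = -1.46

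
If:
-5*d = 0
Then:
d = 0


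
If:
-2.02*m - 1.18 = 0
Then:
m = -0.58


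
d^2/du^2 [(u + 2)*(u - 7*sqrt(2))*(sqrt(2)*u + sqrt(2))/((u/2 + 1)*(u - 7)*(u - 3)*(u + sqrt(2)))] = 4*(sqrt(2)*u^6 - 42*u^5 + 3*sqrt(2)*u^5 - 135*sqrt(2)*u^4 + 402*u^4 - 570*u^3 + 339*sqrt(2)*u^3 - 4158*u^2 + 2898*sqrt(2)*u^2 - 13146*sqrt(2)*u + 12684*u - 15148 + 10416*sqrt(2))/(u^9 - 30*u^8 + 3*sqrt(2)*u^8 - 90*sqrt(2)*u^7 + 369*u^7 - 2440*u^6 + 1091*sqrt(2)*u^6 - 6840*sqrt(2)*u^5 + 9801*u^5 - 26790*u^4 + 23595*sqrt(2)*u^4 - 44210*sqrt(2)*u^3 + 54999*u^3 - 79380*u^2 + 43029*sqrt(2)*u^2 - 26460*sqrt(2)*u + 55566*u + 18522*sqrt(2))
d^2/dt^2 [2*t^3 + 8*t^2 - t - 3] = 12*t + 16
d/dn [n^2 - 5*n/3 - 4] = 2*n - 5/3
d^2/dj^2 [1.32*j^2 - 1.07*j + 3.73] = 2.64000000000000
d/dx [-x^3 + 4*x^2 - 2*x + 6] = -3*x^2 + 8*x - 2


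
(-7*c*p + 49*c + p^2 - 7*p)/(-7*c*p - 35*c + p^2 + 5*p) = (p - 7)/(p + 5)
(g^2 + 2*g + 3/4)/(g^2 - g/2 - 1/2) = (g + 3/2)/(g - 1)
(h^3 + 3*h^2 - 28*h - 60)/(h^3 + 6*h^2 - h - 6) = (h^2 - 3*h - 10)/(h^2 - 1)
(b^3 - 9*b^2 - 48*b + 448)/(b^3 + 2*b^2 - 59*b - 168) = (b - 8)/(b + 3)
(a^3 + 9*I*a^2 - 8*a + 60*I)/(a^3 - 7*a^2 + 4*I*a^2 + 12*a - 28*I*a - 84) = (a + 5*I)/(a - 7)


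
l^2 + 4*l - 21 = (l - 3)*(l + 7)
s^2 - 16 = (s - 4)*(s + 4)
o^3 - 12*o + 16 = (o - 2)^2*(o + 4)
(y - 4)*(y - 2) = y^2 - 6*y + 8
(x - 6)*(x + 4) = x^2 - 2*x - 24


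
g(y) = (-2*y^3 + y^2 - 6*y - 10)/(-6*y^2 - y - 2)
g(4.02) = 1.44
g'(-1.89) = 0.59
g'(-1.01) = 2.18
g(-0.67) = 1.23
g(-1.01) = 0.12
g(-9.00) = -3.30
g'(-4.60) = 0.33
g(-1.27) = -0.32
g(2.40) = 1.19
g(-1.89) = -0.85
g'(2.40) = 0.01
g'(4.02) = 0.24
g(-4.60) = -1.88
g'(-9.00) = 0.33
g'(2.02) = -0.14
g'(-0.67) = 4.64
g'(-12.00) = 0.33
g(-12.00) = -4.29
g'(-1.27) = 1.31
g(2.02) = 1.21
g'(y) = (12*y + 1)*(-2*y^3 + y^2 - 6*y - 10)/(-6*y^2 - y - 2)^2 + (-6*y^2 + 2*y - 6)/(-6*y^2 - y - 2) = (12*y^4 + 4*y^3 - 25*y^2 - 124*y + 2)/(36*y^4 + 12*y^3 + 25*y^2 + 4*y + 4)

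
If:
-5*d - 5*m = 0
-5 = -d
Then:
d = 5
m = -5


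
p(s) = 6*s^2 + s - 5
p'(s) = 12*s + 1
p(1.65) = 12.98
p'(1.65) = 20.80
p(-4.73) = 124.51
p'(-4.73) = -55.76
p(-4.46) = 109.89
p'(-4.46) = -52.52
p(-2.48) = 29.42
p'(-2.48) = -28.76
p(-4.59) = 116.82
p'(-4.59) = -54.08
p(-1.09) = 1.04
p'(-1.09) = -12.08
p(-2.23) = 22.61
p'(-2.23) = -25.76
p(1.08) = 3.08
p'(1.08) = 13.96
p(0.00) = -5.00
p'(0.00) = 1.00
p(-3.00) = 46.00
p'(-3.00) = -35.00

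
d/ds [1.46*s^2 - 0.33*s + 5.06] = 2.92*s - 0.33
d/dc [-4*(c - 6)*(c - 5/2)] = 34 - 8*c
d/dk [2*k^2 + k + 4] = 4*k + 1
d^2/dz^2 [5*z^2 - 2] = 10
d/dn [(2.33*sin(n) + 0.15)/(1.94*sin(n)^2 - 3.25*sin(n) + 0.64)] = (-4.5202*sin(n)^2 - 0.582*sin(n) + 1.9787)*cos(n)/(3.7636*sin(n)^4 - 12.61*sin(n)^3 + 13.0457*sin(n)^2 - 4.16*sin(n) + 0.4096)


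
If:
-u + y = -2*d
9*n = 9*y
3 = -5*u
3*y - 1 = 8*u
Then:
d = 1/3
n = -19/15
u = -3/5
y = -19/15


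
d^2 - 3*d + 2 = (d - 2)*(d - 1)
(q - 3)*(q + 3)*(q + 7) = q^3 + 7*q^2 - 9*q - 63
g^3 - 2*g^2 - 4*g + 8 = (g - 2)^2*(g + 2)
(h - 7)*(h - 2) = h^2 - 9*h + 14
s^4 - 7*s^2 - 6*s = s*(s - 3)*(s + 1)*(s + 2)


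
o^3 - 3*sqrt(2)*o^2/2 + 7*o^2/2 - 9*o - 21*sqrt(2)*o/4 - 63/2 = (o + 7/2)*(o - 3*sqrt(2))*(o + 3*sqrt(2)/2)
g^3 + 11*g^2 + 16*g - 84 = (g - 2)*(g + 6)*(g + 7)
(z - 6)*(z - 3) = z^2 - 9*z + 18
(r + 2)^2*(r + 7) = r^3 + 11*r^2 + 32*r + 28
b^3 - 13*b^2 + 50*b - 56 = (b - 7)*(b - 4)*(b - 2)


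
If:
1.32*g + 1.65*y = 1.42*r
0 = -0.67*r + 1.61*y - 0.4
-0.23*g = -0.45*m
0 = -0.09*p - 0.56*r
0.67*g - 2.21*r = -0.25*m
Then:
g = -0.39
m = -0.20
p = 0.87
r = -0.14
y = 0.19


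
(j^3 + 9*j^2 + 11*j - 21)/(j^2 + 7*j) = j + 2 - 3/j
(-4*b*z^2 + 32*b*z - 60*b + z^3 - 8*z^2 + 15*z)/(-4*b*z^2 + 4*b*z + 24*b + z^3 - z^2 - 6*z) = (z - 5)/(z + 2)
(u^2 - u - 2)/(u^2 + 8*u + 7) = (u - 2)/(u + 7)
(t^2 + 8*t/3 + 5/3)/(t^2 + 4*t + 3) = (t + 5/3)/(t + 3)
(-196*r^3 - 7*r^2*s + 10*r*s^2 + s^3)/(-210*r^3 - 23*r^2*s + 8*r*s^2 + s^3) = (28*r^2 - 3*r*s - s^2)/(30*r^2 - r*s - s^2)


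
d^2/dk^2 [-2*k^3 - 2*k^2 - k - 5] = -12*k - 4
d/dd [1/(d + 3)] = -1/(d + 3)^2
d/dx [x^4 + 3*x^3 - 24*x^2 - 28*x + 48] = 4*x^3 + 9*x^2 - 48*x - 28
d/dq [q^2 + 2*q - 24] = 2*q + 2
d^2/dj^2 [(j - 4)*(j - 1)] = 2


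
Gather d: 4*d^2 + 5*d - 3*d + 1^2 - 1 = 4*d^2 + 2*d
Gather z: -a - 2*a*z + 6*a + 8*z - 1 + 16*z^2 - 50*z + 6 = 5*a + 16*z^2 + z*(-2*a - 42) + 5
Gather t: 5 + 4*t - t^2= -t^2 + 4*t + 5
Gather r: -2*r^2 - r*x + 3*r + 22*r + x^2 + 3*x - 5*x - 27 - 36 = -2*r^2 + r*(25 - x) + x^2 - 2*x - 63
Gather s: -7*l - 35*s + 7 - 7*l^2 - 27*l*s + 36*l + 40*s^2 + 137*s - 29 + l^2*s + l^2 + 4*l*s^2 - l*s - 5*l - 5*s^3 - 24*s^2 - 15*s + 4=-6*l^2 + 24*l - 5*s^3 + s^2*(4*l + 16) + s*(l^2 - 28*l + 87) - 18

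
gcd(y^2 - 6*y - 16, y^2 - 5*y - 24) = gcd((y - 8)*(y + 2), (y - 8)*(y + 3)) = y - 8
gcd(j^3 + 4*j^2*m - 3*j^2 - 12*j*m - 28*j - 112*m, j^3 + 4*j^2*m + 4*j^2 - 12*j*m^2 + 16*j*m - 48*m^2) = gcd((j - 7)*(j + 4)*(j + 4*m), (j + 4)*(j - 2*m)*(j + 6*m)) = j + 4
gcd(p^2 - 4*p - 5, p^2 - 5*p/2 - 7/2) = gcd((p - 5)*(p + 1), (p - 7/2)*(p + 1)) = p + 1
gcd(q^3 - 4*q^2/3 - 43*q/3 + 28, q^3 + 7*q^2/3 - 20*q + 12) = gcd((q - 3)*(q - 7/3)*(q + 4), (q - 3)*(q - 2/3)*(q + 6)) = q - 3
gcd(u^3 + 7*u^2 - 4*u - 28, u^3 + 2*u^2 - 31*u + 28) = u + 7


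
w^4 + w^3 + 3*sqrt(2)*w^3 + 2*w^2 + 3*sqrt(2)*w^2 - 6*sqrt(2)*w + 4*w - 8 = (w - 1)*(w + 2)*(w + sqrt(2))*(w + 2*sqrt(2))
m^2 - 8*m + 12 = (m - 6)*(m - 2)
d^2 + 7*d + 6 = (d + 1)*(d + 6)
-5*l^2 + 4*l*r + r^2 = (-l + r)*(5*l + r)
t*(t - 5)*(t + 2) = t^3 - 3*t^2 - 10*t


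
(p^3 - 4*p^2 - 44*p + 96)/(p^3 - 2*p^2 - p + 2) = (p^2 - 2*p - 48)/(p^2 - 1)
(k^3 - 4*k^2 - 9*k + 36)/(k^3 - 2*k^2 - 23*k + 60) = (k + 3)/(k + 5)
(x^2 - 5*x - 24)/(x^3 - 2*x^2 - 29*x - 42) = (x - 8)/(x^2 - 5*x - 14)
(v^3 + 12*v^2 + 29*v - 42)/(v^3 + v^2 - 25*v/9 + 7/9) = 9*(v^2 + 13*v + 42)/(9*v^2 + 18*v - 7)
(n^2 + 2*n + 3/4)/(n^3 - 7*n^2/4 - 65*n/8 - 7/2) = 2*(2*n + 3)/(4*n^2 - 9*n - 28)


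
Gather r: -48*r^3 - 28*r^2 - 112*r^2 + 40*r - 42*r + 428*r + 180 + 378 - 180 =-48*r^3 - 140*r^2 + 426*r + 378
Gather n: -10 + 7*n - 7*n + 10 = 0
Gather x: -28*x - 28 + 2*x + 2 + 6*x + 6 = -20*x - 20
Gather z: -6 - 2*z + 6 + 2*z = 0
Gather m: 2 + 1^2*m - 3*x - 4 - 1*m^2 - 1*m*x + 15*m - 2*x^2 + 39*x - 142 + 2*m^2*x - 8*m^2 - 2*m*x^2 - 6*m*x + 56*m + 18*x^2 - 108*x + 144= m^2*(2*x - 9) + m*(-2*x^2 - 7*x + 72) + 16*x^2 - 72*x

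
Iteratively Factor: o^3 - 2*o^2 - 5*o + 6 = (o - 3)*(o^2 + o - 2) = (o - 3)*(o - 1)*(o + 2)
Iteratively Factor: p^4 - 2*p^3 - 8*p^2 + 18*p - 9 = (p - 3)*(p^3 + p^2 - 5*p + 3) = (p - 3)*(p - 1)*(p^2 + 2*p - 3) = (p - 3)*(p - 1)*(p + 3)*(p - 1)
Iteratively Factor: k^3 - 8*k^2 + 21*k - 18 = (k - 3)*(k^2 - 5*k + 6) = (k - 3)*(k - 2)*(k - 3)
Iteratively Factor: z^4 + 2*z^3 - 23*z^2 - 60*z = (z + 4)*(z^3 - 2*z^2 - 15*z) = (z + 3)*(z + 4)*(z^2 - 5*z) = z*(z + 3)*(z + 4)*(z - 5)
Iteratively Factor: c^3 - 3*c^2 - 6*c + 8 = (c + 2)*(c^2 - 5*c + 4) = (c - 1)*(c + 2)*(c - 4)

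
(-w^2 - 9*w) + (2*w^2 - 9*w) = w^2 - 18*w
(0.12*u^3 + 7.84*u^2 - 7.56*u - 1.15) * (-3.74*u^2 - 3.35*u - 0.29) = -0.4488*u^5 - 29.7236*u^4 + 1.9756*u^3 + 27.3534*u^2 + 6.0449*u + 0.3335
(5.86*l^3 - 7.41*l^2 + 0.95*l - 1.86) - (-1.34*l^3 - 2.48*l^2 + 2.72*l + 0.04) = 7.2*l^3 - 4.93*l^2 - 1.77*l - 1.9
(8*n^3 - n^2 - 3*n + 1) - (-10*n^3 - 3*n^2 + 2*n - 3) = 18*n^3 + 2*n^2 - 5*n + 4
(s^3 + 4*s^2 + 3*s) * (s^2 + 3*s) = s^5 + 7*s^4 + 15*s^3 + 9*s^2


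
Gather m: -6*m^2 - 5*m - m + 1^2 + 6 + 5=-6*m^2 - 6*m + 12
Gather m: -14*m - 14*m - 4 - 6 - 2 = -28*m - 12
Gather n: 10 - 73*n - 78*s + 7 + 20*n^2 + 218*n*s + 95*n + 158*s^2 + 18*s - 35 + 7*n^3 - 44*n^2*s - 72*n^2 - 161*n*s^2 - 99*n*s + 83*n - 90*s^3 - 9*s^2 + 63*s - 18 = 7*n^3 + n^2*(-44*s - 52) + n*(-161*s^2 + 119*s + 105) - 90*s^3 + 149*s^2 + 3*s - 36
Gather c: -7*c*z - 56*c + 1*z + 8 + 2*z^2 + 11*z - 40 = c*(-7*z - 56) + 2*z^2 + 12*z - 32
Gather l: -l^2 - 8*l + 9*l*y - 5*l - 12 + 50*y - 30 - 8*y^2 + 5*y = -l^2 + l*(9*y - 13) - 8*y^2 + 55*y - 42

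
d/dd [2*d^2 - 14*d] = 4*d - 14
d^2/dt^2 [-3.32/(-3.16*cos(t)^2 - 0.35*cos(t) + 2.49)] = (-132.608768*(1 - cos(t)^2)^2 - 11.01576*cos(t)^3 - 171.203436*cos(t)^2 + 19.13814*cos(t) + 185.668344)/(3.16*cos(t)^2 + 0.35*cos(t) - 2.49)^3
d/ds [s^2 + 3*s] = 2*s + 3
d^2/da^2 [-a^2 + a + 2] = -2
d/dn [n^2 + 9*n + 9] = 2*n + 9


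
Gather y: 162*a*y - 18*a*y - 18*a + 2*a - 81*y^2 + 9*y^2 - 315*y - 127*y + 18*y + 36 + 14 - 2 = -16*a - 72*y^2 + y*(144*a - 424) + 48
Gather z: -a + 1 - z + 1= -a - z + 2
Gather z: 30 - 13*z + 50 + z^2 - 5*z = z^2 - 18*z + 80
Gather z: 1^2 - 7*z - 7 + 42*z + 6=35*z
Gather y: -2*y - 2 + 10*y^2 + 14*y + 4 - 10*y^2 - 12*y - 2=0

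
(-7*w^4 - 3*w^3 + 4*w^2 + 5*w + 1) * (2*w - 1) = -14*w^5 + w^4 + 11*w^3 + 6*w^2 - 3*w - 1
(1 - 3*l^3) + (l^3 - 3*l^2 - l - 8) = -2*l^3 - 3*l^2 - l - 7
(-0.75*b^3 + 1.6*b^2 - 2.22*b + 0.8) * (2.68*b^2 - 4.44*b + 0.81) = -2.01*b^5 + 7.618*b^4 - 13.6611*b^3 + 13.2968*b^2 - 5.3502*b + 0.648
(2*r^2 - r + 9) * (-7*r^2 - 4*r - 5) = -14*r^4 - r^3 - 69*r^2 - 31*r - 45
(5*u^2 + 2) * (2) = 10*u^2 + 4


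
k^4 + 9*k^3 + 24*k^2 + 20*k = k*(k + 2)^2*(k + 5)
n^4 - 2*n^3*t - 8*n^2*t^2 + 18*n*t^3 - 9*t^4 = (n - 3*t)*(n - t)^2*(n + 3*t)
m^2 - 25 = (m - 5)*(m + 5)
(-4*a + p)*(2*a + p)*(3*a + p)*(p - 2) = -24*a^3*p + 48*a^3 - 14*a^2*p^2 + 28*a^2*p + a*p^3 - 2*a*p^2 + p^4 - 2*p^3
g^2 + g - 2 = (g - 1)*(g + 2)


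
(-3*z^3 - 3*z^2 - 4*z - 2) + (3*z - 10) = -3*z^3 - 3*z^2 - z - 12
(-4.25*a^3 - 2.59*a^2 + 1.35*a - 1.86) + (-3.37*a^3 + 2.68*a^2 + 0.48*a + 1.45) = -7.62*a^3 + 0.0900000000000003*a^2 + 1.83*a - 0.41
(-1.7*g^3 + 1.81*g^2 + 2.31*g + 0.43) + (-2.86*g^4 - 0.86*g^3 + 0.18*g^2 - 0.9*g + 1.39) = -2.86*g^4 - 2.56*g^3 + 1.99*g^2 + 1.41*g + 1.82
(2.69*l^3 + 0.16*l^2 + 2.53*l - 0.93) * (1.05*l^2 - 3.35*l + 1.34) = 2.8245*l^5 - 8.8435*l^4 + 5.7251*l^3 - 9.2376*l^2 + 6.5057*l - 1.2462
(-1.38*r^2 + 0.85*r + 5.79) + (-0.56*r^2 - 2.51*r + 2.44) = -1.94*r^2 - 1.66*r + 8.23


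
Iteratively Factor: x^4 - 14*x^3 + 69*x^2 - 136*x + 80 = (x - 5)*(x^3 - 9*x^2 + 24*x - 16) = (x - 5)*(x - 4)*(x^2 - 5*x + 4) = (x - 5)*(x - 4)^2*(x - 1)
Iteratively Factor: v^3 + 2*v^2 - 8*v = (v - 2)*(v^2 + 4*v) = (v - 2)*(v + 4)*(v)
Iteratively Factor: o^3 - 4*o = (o + 2)*(o^2 - 2*o) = (o - 2)*(o + 2)*(o)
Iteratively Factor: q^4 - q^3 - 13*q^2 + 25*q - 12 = (q - 1)*(q^3 - 13*q + 12) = (q - 3)*(q - 1)*(q^2 + 3*q - 4) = (q - 3)*(q - 1)^2*(q + 4)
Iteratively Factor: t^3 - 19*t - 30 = (t + 3)*(t^2 - 3*t - 10) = (t + 2)*(t + 3)*(t - 5)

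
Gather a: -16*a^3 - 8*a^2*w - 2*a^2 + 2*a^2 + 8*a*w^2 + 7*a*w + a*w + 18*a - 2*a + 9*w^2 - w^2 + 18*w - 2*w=-16*a^3 - 8*a^2*w + a*(8*w^2 + 8*w + 16) + 8*w^2 + 16*w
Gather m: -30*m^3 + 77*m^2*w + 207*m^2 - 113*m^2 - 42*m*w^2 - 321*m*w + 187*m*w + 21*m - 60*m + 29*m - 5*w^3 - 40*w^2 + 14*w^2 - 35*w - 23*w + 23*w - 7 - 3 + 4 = -30*m^3 + m^2*(77*w + 94) + m*(-42*w^2 - 134*w - 10) - 5*w^3 - 26*w^2 - 35*w - 6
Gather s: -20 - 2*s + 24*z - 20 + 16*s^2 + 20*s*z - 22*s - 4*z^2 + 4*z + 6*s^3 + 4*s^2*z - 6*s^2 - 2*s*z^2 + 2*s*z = 6*s^3 + s^2*(4*z + 10) + s*(-2*z^2 + 22*z - 24) - 4*z^2 + 28*z - 40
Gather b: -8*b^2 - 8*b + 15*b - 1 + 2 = -8*b^2 + 7*b + 1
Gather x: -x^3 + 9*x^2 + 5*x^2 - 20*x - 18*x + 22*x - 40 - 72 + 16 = -x^3 + 14*x^2 - 16*x - 96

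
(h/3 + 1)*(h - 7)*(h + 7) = h^3/3 + h^2 - 49*h/3 - 49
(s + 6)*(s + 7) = s^2 + 13*s + 42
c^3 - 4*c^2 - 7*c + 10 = (c - 5)*(c - 1)*(c + 2)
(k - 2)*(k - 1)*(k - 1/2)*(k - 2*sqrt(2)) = k^4 - 7*k^3/2 - 2*sqrt(2)*k^3 + 7*k^2/2 + 7*sqrt(2)*k^2 - 7*sqrt(2)*k - k + 2*sqrt(2)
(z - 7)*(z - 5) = z^2 - 12*z + 35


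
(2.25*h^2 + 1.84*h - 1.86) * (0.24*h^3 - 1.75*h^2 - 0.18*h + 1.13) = 0.54*h^5 - 3.4959*h^4 - 4.0714*h^3 + 5.4663*h^2 + 2.414*h - 2.1018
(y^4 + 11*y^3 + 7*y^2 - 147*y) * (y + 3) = y^5 + 14*y^4 + 40*y^3 - 126*y^2 - 441*y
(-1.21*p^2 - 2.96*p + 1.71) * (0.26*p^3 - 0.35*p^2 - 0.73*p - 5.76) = -0.3146*p^5 - 0.3461*p^4 + 2.3639*p^3 + 8.5319*p^2 + 15.8013*p - 9.8496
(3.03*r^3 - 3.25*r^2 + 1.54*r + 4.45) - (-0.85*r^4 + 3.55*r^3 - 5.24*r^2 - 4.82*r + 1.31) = 0.85*r^4 - 0.52*r^3 + 1.99*r^2 + 6.36*r + 3.14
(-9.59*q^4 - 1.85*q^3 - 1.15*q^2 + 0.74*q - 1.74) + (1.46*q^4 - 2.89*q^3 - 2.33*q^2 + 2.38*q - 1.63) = -8.13*q^4 - 4.74*q^3 - 3.48*q^2 + 3.12*q - 3.37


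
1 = 1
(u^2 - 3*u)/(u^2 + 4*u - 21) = u/(u + 7)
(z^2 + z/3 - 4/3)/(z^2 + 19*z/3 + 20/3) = (z - 1)/(z + 5)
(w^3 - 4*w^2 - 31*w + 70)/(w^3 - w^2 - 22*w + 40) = (w - 7)/(w - 4)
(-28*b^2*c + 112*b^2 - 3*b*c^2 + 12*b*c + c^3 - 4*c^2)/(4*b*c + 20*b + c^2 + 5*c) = (-7*b*c + 28*b + c^2 - 4*c)/(c + 5)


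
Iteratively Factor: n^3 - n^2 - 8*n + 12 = (n - 2)*(n^2 + n - 6) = (n - 2)^2*(n + 3)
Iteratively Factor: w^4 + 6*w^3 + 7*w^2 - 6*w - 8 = (w - 1)*(w^3 + 7*w^2 + 14*w + 8) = (w - 1)*(w + 4)*(w^2 + 3*w + 2) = (w - 1)*(w + 1)*(w + 4)*(w + 2)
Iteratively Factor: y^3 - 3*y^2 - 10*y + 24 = (y + 3)*(y^2 - 6*y + 8) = (y - 2)*(y + 3)*(y - 4)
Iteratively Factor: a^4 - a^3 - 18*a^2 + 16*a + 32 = (a - 4)*(a^3 + 3*a^2 - 6*a - 8) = (a - 4)*(a - 2)*(a^2 + 5*a + 4) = (a - 4)*(a - 2)*(a + 4)*(a + 1)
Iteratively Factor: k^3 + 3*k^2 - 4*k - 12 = (k + 2)*(k^2 + k - 6) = (k - 2)*(k + 2)*(k + 3)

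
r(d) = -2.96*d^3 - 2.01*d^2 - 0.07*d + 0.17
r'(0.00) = -0.07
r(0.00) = 0.17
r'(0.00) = -0.07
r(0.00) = 0.17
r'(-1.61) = -16.62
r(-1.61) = 7.43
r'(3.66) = -133.74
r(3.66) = -172.13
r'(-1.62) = -16.86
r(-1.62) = 7.59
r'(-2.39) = -41.19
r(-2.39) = 29.27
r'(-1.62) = -16.86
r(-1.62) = 7.59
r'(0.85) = -9.90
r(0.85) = -3.16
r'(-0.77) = -2.24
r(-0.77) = 0.38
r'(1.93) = -40.91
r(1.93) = -28.73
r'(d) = -8.88*d^2 - 4.02*d - 0.07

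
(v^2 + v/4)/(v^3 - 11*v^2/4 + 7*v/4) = (4*v + 1)/(4*v^2 - 11*v + 7)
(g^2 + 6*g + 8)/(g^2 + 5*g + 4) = (g + 2)/(g + 1)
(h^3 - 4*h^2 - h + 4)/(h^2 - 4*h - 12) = (-h^3 + 4*h^2 + h - 4)/(-h^2 + 4*h + 12)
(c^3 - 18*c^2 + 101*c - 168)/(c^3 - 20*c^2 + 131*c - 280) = (c - 3)/(c - 5)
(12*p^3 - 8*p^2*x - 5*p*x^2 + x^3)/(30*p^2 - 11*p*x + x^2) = (-2*p^2 + p*x + x^2)/(-5*p + x)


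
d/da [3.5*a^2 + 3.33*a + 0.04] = 7.0*a + 3.33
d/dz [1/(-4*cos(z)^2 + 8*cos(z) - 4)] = -sin(z)/(2*(cos(z) - 1)^3)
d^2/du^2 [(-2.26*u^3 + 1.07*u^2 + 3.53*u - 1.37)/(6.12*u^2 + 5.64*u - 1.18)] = (-2.27373675443232e-13*u^5 + 14.1410879999999*u^3 - 171.267984*u^2 - 149.655552*u - 56.98004)/(229.220928*u^6 + 633.728448*u^5 + 451.43568*u^4 - 64.9728*u^3 - 87.04152*u^2 + 23.559408*u - 1.643032)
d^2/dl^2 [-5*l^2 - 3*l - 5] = -10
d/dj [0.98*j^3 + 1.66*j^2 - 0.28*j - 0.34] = 2.94*j^2 + 3.32*j - 0.28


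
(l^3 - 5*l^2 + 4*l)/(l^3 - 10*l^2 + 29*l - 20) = l/(l - 5)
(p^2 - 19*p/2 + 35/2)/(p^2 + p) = (2*p^2 - 19*p + 35)/(2*p*(p + 1))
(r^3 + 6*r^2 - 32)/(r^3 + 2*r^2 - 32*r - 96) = (r - 2)/(r - 6)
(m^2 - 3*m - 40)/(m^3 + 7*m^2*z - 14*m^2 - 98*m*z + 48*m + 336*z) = (m + 5)/(m^2 + 7*m*z - 6*m - 42*z)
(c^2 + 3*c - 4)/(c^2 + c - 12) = (c - 1)/(c - 3)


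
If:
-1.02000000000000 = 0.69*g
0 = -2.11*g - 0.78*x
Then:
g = -1.48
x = 4.00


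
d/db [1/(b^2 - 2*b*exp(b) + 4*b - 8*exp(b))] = 2*(b*exp(b) - b + 5*exp(b) - 2)/(b^2 - 2*b*exp(b) + 4*b - 8*exp(b))^2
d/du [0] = 0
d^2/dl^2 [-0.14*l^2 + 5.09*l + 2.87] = -0.280000000000000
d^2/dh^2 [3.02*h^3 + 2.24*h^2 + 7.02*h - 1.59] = 18.12*h + 4.48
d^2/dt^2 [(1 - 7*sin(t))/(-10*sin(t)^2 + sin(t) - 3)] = (-700*sin(t)^5 + 330*sin(t)^4 + 2630*sin(t)^3 - 740*sin(t)^2 - 1260*sin(t) + 100)/(10*sin(t)^2 - sin(t) + 3)^3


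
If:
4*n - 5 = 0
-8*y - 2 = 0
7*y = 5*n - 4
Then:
No Solution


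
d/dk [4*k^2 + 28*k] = 8*k + 28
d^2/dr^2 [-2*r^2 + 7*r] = -4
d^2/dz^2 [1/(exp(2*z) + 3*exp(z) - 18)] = (2*(2*exp(z) + 3)^2*exp(z) - (4*exp(z) + 3)*(exp(2*z) + 3*exp(z) - 18))*exp(z)/(exp(2*z) + 3*exp(z) - 18)^3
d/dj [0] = 0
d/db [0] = 0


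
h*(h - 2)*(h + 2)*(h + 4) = h^4 + 4*h^3 - 4*h^2 - 16*h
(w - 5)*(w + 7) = w^2 + 2*w - 35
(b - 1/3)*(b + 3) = b^2 + 8*b/3 - 1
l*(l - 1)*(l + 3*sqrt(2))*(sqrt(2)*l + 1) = sqrt(2)*l^4 - sqrt(2)*l^3 + 7*l^3 - 7*l^2 + 3*sqrt(2)*l^2 - 3*sqrt(2)*l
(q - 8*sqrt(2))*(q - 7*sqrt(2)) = q^2 - 15*sqrt(2)*q + 112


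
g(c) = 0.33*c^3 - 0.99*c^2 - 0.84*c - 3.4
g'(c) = 0.99*c^2 - 1.98*c - 0.84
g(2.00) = -6.40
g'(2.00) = -0.84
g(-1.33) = -4.81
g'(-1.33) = 3.54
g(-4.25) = -43.04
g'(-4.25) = 25.46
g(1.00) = -4.90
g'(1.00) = -1.83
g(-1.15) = -4.25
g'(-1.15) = 2.75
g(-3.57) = -28.03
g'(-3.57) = 18.85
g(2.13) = -6.49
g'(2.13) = -0.57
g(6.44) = 38.27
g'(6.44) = 27.47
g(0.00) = -3.40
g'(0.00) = -0.84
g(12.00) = 414.20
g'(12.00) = 117.96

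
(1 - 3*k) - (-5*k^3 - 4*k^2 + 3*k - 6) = 5*k^3 + 4*k^2 - 6*k + 7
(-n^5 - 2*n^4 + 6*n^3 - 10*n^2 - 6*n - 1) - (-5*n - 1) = -n^5 - 2*n^4 + 6*n^3 - 10*n^2 - n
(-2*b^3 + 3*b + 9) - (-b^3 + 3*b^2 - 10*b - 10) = -b^3 - 3*b^2 + 13*b + 19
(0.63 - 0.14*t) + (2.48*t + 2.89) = 2.34*t + 3.52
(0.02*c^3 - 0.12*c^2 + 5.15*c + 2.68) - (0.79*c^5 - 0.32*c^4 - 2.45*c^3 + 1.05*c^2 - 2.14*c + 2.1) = -0.79*c^5 + 0.32*c^4 + 2.47*c^3 - 1.17*c^2 + 7.29*c + 0.58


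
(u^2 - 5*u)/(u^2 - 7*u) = (u - 5)/(u - 7)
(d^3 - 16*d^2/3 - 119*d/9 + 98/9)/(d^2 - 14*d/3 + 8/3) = (3*d^2 - 14*d - 49)/(3*(d - 4))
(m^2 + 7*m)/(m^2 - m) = (m + 7)/(m - 1)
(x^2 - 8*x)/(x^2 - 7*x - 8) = x/(x + 1)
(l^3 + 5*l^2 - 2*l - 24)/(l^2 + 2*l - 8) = l + 3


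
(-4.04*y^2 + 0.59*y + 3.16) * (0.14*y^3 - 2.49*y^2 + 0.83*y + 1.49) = -0.5656*y^5 + 10.1422*y^4 - 4.3799*y^3 - 13.3983*y^2 + 3.5019*y + 4.7084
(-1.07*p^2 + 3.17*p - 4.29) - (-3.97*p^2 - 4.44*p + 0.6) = 2.9*p^2 + 7.61*p - 4.89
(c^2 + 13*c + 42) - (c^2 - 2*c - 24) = 15*c + 66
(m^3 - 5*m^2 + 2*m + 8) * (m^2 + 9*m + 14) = m^5 + 4*m^4 - 29*m^3 - 44*m^2 + 100*m + 112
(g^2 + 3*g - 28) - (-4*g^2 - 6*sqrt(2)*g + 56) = 5*g^2 + 3*g + 6*sqrt(2)*g - 84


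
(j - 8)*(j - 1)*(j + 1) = j^3 - 8*j^2 - j + 8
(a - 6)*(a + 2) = a^2 - 4*a - 12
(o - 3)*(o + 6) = o^2 + 3*o - 18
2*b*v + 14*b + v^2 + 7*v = (2*b + v)*(v + 7)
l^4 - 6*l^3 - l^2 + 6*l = l*(l - 6)*(l - 1)*(l + 1)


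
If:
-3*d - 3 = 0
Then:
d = -1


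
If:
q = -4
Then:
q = -4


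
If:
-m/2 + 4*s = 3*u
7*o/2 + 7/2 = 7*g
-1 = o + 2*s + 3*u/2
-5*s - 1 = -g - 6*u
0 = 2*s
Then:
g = -1/7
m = -8/7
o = -9/7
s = 0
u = 4/21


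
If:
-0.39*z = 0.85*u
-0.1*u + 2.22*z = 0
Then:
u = 0.00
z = 0.00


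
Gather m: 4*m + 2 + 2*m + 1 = 6*m + 3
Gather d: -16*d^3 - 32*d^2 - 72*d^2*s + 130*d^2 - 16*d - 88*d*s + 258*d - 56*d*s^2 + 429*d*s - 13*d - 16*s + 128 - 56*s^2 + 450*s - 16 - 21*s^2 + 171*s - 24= -16*d^3 + d^2*(98 - 72*s) + d*(-56*s^2 + 341*s + 229) - 77*s^2 + 605*s + 88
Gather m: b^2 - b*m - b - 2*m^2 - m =b^2 - b - 2*m^2 + m*(-b - 1)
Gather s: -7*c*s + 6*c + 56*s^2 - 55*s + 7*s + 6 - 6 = 6*c + 56*s^2 + s*(-7*c - 48)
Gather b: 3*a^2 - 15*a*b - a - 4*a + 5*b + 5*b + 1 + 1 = 3*a^2 - 5*a + b*(10 - 15*a) + 2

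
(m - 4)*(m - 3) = m^2 - 7*m + 12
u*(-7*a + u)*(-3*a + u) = 21*a^2*u - 10*a*u^2 + u^3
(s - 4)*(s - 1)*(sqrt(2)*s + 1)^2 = 2*s^4 - 10*s^3 + 2*sqrt(2)*s^3 - 10*sqrt(2)*s^2 + 9*s^2 - 5*s + 8*sqrt(2)*s + 4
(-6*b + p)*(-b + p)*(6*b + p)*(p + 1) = 36*b^3*p + 36*b^3 - 36*b^2*p^2 - 36*b^2*p - b*p^3 - b*p^2 + p^4 + p^3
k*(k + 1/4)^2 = k^3 + k^2/2 + k/16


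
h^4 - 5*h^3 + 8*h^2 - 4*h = h*(h - 2)^2*(h - 1)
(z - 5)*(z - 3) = z^2 - 8*z + 15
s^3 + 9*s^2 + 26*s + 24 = (s + 2)*(s + 3)*(s + 4)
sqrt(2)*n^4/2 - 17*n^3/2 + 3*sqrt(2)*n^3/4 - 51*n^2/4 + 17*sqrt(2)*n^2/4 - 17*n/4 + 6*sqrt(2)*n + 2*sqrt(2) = (n + 1/2)*(n - 8*sqrt(2))*(n - sqrt(2)/2)*(sqrt(2)*n/2 + sqrt(2)/2)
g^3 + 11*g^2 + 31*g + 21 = (g + 1)*(g + 3)*(g + 7)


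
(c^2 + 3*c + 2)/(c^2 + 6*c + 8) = (c + 1)/(c + 4)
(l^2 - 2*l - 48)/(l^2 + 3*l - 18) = (l - 8)/(l - 3)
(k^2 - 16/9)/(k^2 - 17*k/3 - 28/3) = (k - 4/3)/(k - 7)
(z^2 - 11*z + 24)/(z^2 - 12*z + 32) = (z - 3)/(z - 4)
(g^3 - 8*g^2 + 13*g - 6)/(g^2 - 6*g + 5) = (g^2 - 7*g + 6)/(g - 5)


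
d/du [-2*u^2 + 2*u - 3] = 2 - 4*u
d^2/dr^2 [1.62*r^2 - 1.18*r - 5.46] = 3.24000000000000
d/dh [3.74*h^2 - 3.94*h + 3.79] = 7.48*h - 3.94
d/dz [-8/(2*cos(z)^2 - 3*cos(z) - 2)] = 8*(3 - 4*cos(z))*sin(z)/(2*sin(z)^2 + 3*cos(z))^2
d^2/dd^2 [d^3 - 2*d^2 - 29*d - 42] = 6*d - 4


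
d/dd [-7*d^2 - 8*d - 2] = -14*d - 8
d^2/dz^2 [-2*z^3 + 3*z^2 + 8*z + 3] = 6 - 12*z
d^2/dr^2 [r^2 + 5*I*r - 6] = 2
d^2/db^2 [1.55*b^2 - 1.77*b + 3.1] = 3.10000000000000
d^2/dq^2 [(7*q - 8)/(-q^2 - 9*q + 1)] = 2*(-(2*q + 9)^2*(7*q - 8) + (21*q + 55)*(q^2 + 9*q - 1))/(q^2 + 9*q - 1)^3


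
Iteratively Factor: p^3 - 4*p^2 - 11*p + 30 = (p - 5)*(p^2 + p - 6) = (p - 5)*(p + 3)*(p - 2)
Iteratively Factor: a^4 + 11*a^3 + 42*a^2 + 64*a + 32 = (a + 4)*(a^3 + 7*a^2 + 14*a + 8) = (a + 1)*(a + 4)*(a^2 + 6*a + 8) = (a + 1)*(a + 2)*(a + 4)*(a + 4)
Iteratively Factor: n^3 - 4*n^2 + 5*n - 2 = (n - 1)*(n^2 - 3*n + 2) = (n - 1)^2*(n - 2)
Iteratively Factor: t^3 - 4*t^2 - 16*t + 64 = (t - 4)*(t^2 - 16) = (t - 4)^2*(t + 4)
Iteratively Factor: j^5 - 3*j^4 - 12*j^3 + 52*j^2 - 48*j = (j - 2)*(j^4 - j^3 - 14*j^2 + 24*j) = j*(j - 2)*(j^3 - j^2 - 14*j + 24) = j*(j - 3)*(j - 2)*(j^2 + 2*j - 8) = j*(j - 3)*(j - 2)^2*(j + 4)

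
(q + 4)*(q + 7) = q^2 + 11*q + 28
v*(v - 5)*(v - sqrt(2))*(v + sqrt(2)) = v^4 - 5*v^3 - 2*v^2 + 10*v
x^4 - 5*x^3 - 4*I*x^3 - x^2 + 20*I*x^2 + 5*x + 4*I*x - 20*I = (x - 5)*(x - 4*I)*(-I*x + I)*(I*x + I)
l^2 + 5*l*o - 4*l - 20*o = (l - 4)*(l + 5*o)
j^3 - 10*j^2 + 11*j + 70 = (j - 7)*(j - 5)*(j + 2)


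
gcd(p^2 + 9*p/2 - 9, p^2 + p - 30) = p + 6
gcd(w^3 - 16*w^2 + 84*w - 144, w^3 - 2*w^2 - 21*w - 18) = w - 6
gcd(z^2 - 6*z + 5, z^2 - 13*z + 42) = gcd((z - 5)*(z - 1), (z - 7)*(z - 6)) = 1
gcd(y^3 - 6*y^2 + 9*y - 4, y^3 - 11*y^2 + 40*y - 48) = y - 4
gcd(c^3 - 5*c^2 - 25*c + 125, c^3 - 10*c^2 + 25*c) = c^2 - 10*c + 25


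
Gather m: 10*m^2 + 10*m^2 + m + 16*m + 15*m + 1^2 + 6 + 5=20*m^2 + 32*m + 12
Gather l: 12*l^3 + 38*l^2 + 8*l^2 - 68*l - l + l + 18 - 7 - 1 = 12*l^3 + 46*l^2 - 68*l + 10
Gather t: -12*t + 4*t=-8*t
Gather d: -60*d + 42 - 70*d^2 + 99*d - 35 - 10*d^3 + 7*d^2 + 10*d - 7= -10*d^3 - 63*d^2 + 49*d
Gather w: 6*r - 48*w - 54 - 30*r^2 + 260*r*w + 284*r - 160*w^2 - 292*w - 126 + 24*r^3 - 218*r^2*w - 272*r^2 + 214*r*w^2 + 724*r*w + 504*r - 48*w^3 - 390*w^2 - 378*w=24*r^3 - 302*r^2 + 794*r - 48*w^3 + w^2*(214*r - 550) + w*(-218*r^2 + 984*r - 718) - 180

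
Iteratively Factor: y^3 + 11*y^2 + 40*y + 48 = (y + 4)*(y^2 + 7*y + 12) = (y + 4)^2*(y + 3)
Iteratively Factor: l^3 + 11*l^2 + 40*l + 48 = (l + 4)*(l^2 + 7*l + 12) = (l + 3)*(l + 4)*(l + 4)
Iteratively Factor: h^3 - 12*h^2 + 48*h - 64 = (h - 4)*(h^2 - 8*h + 16) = (h - 4)^2*(h - 4)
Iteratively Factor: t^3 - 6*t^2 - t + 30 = (t + 2)*(t^2 - 8*t + 15) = (t - 5)*(t + 2)*(t - 3)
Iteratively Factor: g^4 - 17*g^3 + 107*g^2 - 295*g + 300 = (g - 4)*(g^3 - 13*g^2 + 55*g - 75) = (g - 4)*(g - 3)*(g^2 - 10*g + 25) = (g - 5)*(g - 4)*(g - 3)*(g - 5)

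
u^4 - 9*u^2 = u^2*(u - 3)*(u + 3)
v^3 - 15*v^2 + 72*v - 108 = (v - 6)^2*(v - 3)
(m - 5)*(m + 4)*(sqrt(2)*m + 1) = sqrt(2)*m^3 - sqrt(2)*m^2 + m^2 - 20*sqrt(2)*m - m - 20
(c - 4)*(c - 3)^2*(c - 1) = c^4 - 11*c^3 + 43*c^2 - 69*c + 36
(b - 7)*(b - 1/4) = b^2 - 29*b/4 + 7/4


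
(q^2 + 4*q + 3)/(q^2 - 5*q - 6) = (q + 3)/(q - 6)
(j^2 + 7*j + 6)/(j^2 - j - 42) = (j + 1)/(j - 7)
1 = 1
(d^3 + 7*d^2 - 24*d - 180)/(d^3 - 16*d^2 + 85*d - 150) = (d^2 + 12*d + 36)/(d^2 - 11*d + 30)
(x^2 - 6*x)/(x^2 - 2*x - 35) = x*(6 - x)/(-x^2 + 2*x + 35)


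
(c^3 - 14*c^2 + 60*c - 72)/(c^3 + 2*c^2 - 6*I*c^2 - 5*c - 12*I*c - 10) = (c^3 - 14*c^2 + 60*c - 72)/(c^3 + c^2*(2 - 6*I) + c*(-5 - 12*I) - 10)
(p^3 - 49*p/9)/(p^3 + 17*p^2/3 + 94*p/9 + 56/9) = p*(3*p - 7)/(3*p^2 + 10*p + 8)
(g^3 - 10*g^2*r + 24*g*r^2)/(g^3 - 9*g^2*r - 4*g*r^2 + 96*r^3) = g*(-g + 6*r)/(-g^2 + 5*g*r + 24*r^2)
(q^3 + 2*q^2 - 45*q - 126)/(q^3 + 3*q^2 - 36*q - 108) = (q - 7)/(q - 6)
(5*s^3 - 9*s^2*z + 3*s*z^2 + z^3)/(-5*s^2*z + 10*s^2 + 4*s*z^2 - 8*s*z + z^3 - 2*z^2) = (-s + z)/(z - 2)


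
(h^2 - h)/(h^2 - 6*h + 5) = h/(h - 5)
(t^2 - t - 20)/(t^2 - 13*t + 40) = (t + 4)/(t - 8)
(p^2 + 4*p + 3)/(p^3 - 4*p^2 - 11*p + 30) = (p + 1)/(p^2 - 7*p + 10)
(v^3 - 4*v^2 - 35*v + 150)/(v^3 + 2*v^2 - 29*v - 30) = (v - 5)/(v + 1)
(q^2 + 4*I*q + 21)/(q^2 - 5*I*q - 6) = (q + 7*I)/(q - 2*I)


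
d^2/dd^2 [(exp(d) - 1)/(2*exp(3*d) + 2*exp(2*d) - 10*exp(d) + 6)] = (2*exp(3*d) + 3*exp(2*d) + 8*exp(d) + 3)*exp(d)/(exp(6*d) + 6*exp(5*d) + 3*exp(4*d) - 28*exp(3*d) - 9*exp(2*d) + 54*exp(d) - 27)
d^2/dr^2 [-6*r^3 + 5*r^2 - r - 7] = 10 - 36*r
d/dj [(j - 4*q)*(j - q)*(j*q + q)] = q*(3*j^2 - 10*j*q + 2*j + 4*q^2 - 5*q)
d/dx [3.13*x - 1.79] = 3.13000000000000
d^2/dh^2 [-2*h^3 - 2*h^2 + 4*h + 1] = -12*h - 4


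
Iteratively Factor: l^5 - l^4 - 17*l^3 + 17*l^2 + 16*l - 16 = (l - 1)*(l^4 - 17*l^2 + 16) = (l - 1)*(l + 1)*(l^3 - l^2 - 16*l + 16) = (l - 1)*(l + 1)*(l + 4)*(l^2 - 5*l + 4) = (l - 1)^2*(l + 1)*(l + 4)*(l - 4)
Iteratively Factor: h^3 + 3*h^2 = (h)*(h^2 + 3*h) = h^2*(h + 3)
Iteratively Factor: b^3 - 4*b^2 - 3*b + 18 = (b - 3)*(b^2 - b - 6) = (b - 3)^2*(b + 2)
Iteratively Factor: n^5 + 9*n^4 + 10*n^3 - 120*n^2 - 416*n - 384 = (n - 4)*(n^4 + 13*n^3 + 62*n^2 + 128*n + 96) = (n - 4)*(n + 4)*(n^3 + 9*n^2 + 26*n + 24) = (n - 4)*(n + 2)*(n + 4)*(n^2 + 7*n + 12) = (n - 4)*(n + 2)*(n + 3)*(n + 4)*(n + 4)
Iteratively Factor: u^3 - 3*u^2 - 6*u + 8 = (u + 2)*(u^2 - 5*u + 4) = (u - 4)*(u + 2)*(u - 1)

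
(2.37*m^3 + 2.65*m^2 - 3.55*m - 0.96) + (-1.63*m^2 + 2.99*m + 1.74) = 2.37*m^3 + 1.02*m^2 - 0.56*m + 0.78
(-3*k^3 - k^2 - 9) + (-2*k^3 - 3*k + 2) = -5*k^3 - k^2 - 3*k - 7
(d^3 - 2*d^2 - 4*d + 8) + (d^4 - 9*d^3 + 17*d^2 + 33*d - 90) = d^4 - 8*d^3 + 15*d^2 + 29*d - 82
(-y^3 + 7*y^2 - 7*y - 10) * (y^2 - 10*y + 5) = -y^5 + 17*y^4 - 82*y^3 + 95*y^2 + 65*y - 50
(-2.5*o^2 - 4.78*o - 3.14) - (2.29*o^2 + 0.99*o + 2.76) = -4.79*o^2 - 5.77*o - 5.9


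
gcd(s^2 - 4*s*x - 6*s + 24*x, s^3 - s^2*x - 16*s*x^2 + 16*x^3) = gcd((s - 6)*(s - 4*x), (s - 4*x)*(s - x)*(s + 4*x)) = -s + 4*x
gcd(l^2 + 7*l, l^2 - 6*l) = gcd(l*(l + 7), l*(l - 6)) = l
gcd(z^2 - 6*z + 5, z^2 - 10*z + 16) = 1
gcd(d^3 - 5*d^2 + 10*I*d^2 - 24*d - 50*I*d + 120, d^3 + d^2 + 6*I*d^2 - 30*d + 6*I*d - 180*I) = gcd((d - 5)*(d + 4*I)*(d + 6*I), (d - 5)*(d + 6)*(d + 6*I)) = d^2 + d*(-5 + 6*I) - 30*I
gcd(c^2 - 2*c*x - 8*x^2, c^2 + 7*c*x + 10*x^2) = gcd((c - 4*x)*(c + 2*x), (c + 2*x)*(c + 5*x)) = c + 2*x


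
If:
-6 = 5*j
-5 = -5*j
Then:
No Solution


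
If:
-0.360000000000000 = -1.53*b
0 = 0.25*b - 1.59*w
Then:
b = 0.24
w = 0.04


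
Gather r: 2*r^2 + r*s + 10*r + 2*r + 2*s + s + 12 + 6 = 2*r^2 + r*(s + 12) + 3*s + 18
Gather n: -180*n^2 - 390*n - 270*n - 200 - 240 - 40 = -180*n^2 - 660*n - 480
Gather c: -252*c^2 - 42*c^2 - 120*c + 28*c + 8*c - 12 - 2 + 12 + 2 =-294*c^2 - 84*c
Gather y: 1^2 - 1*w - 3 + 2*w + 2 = w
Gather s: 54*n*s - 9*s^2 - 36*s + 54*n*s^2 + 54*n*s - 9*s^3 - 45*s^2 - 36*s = -9*s^3 + s^2*(54*n - 54) + s*(108*n - 72)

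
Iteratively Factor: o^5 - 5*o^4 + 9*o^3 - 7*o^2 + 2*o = (o)*(o^4 - 5*o^3 + 9*o^2 - 7*o + 2) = o*(o - 2)*(o^3 - 3*o^2 + 3*o - 1) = o*(o - 2)*(o - 1)*(o^2 - 2*o + 1) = o*(o - 2)*(o - 1)^2*(o - 1)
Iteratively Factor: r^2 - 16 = (r - 4)*(r + 4)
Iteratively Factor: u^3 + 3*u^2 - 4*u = (u - 1)*(u^2 + 4*u) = u*(u - 1)*(u + 4)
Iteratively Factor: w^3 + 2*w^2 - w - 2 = (w + 2)*(w^2 - 1) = (w - 1)*(w + 2)*(w + 1)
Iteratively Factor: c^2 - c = (c)*(c - 1)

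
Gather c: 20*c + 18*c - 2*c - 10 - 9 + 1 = 36*c - 18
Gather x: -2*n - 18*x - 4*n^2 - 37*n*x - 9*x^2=-4*n^2 - 2*n - 9*x^2 + x*(-37*n - 18)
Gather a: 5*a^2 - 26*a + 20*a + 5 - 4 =5*a^2 - 6*a + 1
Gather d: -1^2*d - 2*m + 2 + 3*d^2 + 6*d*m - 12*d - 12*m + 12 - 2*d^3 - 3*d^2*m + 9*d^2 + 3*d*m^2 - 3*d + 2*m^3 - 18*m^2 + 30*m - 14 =-2*d^3 + d^2*(12 - 3*m) + d*(3*m^2 + 6*m - 16) + 2*m^3 - 18*m^2 + 16*m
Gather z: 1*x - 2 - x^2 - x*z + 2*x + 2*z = -x^2 + 3*x + z*(2 - x) - 2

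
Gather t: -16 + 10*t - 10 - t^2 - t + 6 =-t^2 + 9*t - 20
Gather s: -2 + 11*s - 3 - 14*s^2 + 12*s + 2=-14*s^2 + 23*s - 3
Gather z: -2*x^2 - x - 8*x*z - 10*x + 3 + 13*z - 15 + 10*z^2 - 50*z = -2*x^2 - 11*x + 10*z^2 + z*(-8*x - 37) - 12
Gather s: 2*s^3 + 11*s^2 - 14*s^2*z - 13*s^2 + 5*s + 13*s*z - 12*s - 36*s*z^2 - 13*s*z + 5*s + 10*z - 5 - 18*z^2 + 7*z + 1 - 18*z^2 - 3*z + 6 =2*s^3 + s^2*(-14*z - 2) + s*(-36*z^2 - 2) - 36*z^2 + 14*z + 2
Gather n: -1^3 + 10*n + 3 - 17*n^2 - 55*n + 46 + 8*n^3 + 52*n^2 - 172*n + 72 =8*n^3 + 35*n^2 - 217*n + 120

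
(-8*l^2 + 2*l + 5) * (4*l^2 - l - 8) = -32*l^4 + 16*l^3 + 82*l^2 - 21*l - 40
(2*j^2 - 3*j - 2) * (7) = 14*j^2 - 21*j - 14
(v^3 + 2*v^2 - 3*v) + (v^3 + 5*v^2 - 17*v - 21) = 2*v^3 + 7*v^2 - 20*v - 21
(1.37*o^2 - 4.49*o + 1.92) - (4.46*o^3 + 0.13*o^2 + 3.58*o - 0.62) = -4.46*o^3 + 1.24*o^2 - 8.07*o + 2.54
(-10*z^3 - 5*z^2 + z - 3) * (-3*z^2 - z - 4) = 30*z^5 + 25*z^4 + 42*z^3 + 28*z^2 - z + 12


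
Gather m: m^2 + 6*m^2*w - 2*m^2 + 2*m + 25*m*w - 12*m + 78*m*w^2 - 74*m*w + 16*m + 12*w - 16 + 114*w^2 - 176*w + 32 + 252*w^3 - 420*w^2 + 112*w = m^2*(6*w - 1) + m*(78*w^2 - 49*w + 6) + 252*w^3 - 306*w^2 - 52*w + 16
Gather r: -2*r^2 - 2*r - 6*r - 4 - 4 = -2*r^2 - 8*r - 8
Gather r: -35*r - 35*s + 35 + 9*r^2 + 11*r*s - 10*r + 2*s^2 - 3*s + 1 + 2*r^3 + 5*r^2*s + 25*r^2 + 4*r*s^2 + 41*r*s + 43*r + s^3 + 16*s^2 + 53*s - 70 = 2*r^3 + r^2*(5*s + 34) + r*(4*s^2 + 52*s - 2) + s^3 + 18*s^2 + 15*s - 34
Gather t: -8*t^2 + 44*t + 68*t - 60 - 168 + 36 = -8*t^2 + 112*t - 192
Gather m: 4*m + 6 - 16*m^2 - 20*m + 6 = -16*m^2 - 16*m + 12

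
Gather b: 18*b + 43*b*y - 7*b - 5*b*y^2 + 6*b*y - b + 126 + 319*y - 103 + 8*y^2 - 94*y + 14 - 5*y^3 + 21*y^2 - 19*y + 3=b*(-5*y^2 + 49*y + 10) - 5*y^3 + 29*y^2 + 206*y + 40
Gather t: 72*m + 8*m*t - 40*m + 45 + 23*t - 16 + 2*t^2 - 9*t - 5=32*m + 2*t^2 + t*(8*m + 14) + 24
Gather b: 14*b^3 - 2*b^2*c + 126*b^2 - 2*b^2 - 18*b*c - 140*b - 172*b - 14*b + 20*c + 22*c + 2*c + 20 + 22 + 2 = 14*b^3 + b^2*(124 - 2*c) + b*(-18*c - 326) + 44*c + 44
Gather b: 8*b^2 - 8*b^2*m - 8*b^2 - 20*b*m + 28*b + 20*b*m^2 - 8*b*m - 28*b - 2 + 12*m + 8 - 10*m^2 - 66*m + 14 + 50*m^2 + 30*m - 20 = -8*b^2*m + b*(20*m^2 - 28*m) + 40*m^2 - 24*m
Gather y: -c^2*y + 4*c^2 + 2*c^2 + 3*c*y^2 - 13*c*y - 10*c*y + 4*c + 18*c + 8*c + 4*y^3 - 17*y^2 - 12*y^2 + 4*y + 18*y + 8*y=6*c^2 + 30*c + 4*y^3 + y^2*(3*c - 29) + y*(-c^2 - 23*c + 30)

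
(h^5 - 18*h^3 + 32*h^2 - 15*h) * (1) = h^5 - 18*h^3 + 32*h^2 - 15*h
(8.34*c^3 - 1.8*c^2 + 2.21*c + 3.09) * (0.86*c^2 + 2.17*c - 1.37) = 7.1724*c^5 + 16.5498*c^4 - 13.4312*c^3 + 9.9191*c^2 + 3.6776*c - 4.2333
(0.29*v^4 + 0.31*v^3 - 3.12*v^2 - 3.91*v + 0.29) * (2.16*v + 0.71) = 0.6264*v^5 + 0.8755*v^4 - 6.5191*v^3 - 10.6608*v^2 - 2.1497*v + 0.2059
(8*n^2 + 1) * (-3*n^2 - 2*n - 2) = -24*n^4 - 16*n^3 - 19*n^2 - 2*n - 2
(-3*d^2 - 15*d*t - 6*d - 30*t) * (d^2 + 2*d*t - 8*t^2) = -3*d^4 - 21*d^3*t - 6*d^3 - 6*d^2*t^2 - 42*d^2*t + 120*d*t^3 - 12*d*t^2 + 240*t^3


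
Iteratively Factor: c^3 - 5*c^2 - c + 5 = (c - 5)*(c^2 - 1) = (c - 5)*(c + 1)*(c - 1)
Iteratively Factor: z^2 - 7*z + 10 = (z - 5)*(z - 2)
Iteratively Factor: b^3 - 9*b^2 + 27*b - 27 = (b - 3)*(b^2 - 6*b + 9) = (b - 3)^2*(b - 3)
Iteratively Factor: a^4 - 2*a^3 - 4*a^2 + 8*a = (a - 2)*(a^3 - 4*a) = (a - 2)^2*(a^2 + 2*a) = (a - 2)^2*(a + 2)*(a)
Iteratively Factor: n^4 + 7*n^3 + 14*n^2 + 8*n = (n + 4)*(n^3 + 3*n^2 + 2*n) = n*(n + 4)*(n^2 + 3*n + 2) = n*(n + 1)*(n + 4)*(n + 2)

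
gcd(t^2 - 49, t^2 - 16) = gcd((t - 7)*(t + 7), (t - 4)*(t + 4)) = 1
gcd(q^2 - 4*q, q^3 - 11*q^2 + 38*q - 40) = q - 4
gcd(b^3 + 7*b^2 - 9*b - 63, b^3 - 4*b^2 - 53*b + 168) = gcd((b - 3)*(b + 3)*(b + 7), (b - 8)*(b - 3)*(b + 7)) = b^2 + 4*b - 21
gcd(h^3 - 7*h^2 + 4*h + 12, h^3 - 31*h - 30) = h^2 - 5*h - 6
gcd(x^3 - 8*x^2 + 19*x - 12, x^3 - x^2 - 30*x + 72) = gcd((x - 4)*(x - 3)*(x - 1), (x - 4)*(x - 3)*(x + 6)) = x^2 - 7*x + 12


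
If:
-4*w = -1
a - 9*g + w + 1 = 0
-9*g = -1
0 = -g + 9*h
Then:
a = -1/4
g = 1/9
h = 1/81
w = 1/4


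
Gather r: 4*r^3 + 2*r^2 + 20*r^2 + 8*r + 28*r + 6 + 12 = 4*r^3 + 22*r^2 + 36*r + 18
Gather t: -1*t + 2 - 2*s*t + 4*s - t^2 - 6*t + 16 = 4*s - t^2 + t*(-2*s - 7) + 18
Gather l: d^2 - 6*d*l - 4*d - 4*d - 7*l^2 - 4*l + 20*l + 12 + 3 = d^2 - 8*d - 7*l^2 + l*(16 - 6*d) + 15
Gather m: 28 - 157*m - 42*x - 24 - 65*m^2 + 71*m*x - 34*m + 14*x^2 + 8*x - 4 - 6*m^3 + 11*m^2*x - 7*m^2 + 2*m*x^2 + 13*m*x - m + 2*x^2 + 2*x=-6*m^3 + m^2*(11*x - 72) + m*(2*x^2 + 84*x - 192) + 16*x^2 - 32*x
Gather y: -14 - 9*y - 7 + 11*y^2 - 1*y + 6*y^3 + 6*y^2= 6*y^3 + 17*y^2 - 10*y - 21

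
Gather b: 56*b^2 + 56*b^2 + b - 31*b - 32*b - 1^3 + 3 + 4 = 112*b^2 - 62*b + 6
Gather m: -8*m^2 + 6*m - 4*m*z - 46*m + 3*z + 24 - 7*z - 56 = -8*m^2 + m*(-4*z - 40) - 4*z - 32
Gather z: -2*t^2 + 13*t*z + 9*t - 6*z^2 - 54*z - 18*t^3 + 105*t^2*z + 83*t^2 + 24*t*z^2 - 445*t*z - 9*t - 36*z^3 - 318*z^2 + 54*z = -18*t^3 + 81*t^2 - 36*z^3 + z^2*(24*t - 324) + z*(105*t^2 - 432*t)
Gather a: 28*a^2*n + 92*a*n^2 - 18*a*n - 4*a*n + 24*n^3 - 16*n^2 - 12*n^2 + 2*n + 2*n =28*a^2*n + a*(92*n^2 - 22*n) + 24*n^3 - 28*n^2 + 4*n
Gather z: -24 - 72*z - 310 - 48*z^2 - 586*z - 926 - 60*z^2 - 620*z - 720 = -108*z^2 - 1278*z - 1980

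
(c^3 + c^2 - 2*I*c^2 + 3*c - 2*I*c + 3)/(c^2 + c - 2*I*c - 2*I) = (c^2 - 2*I*c + 3)/(c - 2*I)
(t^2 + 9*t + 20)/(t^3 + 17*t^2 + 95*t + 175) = (t + 4)/(t^2 + 12*t + 35)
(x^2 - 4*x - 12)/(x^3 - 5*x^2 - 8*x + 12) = 1/(x - 1)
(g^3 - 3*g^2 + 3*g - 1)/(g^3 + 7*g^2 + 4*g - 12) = (g^2 - 2*g + 1)/(g^2 + 8*g + 12)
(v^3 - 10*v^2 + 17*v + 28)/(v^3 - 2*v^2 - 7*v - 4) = (v - 7)/(v + 1)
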